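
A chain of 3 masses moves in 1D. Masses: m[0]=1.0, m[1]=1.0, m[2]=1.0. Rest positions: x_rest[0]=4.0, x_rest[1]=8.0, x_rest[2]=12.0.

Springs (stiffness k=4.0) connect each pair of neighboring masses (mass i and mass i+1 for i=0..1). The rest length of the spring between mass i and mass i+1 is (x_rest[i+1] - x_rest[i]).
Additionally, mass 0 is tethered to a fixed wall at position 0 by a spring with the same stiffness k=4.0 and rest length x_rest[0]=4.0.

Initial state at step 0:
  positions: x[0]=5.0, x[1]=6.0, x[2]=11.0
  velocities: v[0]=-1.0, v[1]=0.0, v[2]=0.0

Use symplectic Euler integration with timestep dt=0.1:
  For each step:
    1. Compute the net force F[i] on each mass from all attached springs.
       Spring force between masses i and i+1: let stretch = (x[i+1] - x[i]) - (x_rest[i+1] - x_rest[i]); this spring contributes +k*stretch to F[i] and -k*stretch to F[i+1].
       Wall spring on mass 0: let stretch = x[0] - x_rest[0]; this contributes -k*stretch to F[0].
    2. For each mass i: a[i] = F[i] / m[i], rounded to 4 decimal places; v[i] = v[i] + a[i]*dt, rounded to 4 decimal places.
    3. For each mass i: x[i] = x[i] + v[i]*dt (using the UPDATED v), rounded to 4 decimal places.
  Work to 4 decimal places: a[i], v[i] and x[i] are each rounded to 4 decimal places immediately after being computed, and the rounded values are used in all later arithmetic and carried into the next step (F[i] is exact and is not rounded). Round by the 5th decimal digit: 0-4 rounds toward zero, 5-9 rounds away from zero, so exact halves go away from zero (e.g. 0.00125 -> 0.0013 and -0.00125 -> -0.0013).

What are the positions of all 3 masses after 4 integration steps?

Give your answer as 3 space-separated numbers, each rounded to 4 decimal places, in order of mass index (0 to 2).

Answer: 3.3470 7.2707 10.7112

Derivation:
Step 0: x=[5.0000 6.0000 11.0000] v=[-1.0000 0.0000 0.0000]
Step 1: x=[4.7400 6.1600 10.9600] v=[-2.6000 1.6000 -0.4000]
Step 2: x=[4.3472 6.4552 10.8880] v=[-3.9280 2.9520 -0.7200]
Step 3: x=[3.8648 6.8434 10.7987] v=[-4.8237 3.8819 -0.8931]
Step 4: x=[3.3470 7.2707 10.7112] v=[-5.1782 4.2726 -0.8752]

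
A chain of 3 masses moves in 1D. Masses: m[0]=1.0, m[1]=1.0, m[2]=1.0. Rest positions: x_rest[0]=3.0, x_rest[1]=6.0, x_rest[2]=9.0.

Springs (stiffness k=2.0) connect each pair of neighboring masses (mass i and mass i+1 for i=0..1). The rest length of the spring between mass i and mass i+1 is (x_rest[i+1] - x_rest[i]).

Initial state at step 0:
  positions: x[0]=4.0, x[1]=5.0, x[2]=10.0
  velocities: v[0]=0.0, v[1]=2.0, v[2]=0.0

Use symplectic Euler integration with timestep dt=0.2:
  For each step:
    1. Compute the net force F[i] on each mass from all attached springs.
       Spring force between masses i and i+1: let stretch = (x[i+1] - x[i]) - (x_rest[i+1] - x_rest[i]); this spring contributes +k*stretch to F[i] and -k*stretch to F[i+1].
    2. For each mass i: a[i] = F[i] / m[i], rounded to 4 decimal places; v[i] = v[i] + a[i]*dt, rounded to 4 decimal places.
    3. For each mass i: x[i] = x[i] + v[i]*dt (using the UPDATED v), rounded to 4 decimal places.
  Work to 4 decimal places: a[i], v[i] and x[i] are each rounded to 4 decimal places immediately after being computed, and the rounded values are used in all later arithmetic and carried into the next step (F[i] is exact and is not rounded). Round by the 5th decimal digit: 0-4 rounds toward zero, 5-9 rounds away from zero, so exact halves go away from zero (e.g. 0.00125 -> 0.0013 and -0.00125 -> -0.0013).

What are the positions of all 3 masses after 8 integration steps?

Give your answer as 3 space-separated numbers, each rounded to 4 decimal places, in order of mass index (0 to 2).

Answer: 4.2720 7.6563 10.2720

Derivation:
Step 0: x=[4.0000 5.0000 10.0000] v=[0.0000 2.0000 0.0000]
Step 1: x=[3.8400 5.7200 9.8400] v=[-0.8000 3.6000 -0.8000]
Step 2: x=[3.5904 6.6192 9.5904] v=[-1.2480 4.4960 -1.2480]
Step 3: x=[3.3431 7.5138 9.3431] v=[-1.2365 4.4730 -1.2365]
Step 4: x=[3.1895 8.2211 9.1895] v=[-0.7682 3.5364 -0.7682]
Step 5: x=[3.1984 8.6033 9.1984] v=[0.0444 1.9111 0.0444]
Step 6: x=[3.3997 8.6007 9.3997] v=[1.0064 -0.0128 1.0064]
Step 7: x=[3.7771 8.2460 9.7771] v=[1.8868 -1.7736 1.8868]
Step 8: x=[4.2720 7.6563 10.2720] v=[2.4744 -2.9487 2.4744]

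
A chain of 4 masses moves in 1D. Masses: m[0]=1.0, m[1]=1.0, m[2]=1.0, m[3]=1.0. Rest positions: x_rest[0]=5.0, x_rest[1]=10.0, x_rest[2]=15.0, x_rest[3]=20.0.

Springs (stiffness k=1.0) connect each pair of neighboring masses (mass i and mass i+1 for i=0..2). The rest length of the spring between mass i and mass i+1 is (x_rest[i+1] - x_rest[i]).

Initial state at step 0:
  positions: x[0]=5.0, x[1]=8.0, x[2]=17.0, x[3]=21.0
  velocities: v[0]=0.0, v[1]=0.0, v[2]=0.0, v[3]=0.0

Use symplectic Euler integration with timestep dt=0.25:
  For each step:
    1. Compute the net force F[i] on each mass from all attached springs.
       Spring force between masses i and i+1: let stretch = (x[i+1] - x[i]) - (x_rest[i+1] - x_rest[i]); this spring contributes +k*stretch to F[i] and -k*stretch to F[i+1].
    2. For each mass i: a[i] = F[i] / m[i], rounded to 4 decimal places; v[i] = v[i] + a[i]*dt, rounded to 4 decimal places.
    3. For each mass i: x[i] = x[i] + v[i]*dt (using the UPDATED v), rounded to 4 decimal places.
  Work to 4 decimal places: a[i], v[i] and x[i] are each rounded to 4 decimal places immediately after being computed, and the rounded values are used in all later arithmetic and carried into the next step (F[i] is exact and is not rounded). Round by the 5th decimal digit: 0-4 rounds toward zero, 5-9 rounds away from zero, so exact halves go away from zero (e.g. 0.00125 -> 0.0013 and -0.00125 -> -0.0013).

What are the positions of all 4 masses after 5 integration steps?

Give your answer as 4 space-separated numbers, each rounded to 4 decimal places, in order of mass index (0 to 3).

Answer: 4.0463 11.4296 14.2608 21.2635

Derivation:
Step 0: x=[5.0000 8.0000 17.0000 21.0000] v=[0.0000 0.0000 0.0000 0.0000]
Step 1: x=[4.8750 8.3750 16.6875 21.0625] v=[-0.5000 1.5000 -1.2500 0.2500]
Step 2: x=[4.6563 9.0508 16.1289 21.1641] v=[-0.8750 2.7031 -2.2344 0.4063]
Step 3: x=[4.3997 9.8943 15.4426 21.2635] v=[-1.0264 3.3740 -2.7451 0.3975]
Step 4: x=[4.1740 10.7412 14.7734 21.3116] v=[-0.9028 3.3874 -2.6770 0.1923]
Step 5: x=[4.0463 11.4296 14.2608 21.2635] v=[-0.5110 2.7537 -2.0505 -0.1923]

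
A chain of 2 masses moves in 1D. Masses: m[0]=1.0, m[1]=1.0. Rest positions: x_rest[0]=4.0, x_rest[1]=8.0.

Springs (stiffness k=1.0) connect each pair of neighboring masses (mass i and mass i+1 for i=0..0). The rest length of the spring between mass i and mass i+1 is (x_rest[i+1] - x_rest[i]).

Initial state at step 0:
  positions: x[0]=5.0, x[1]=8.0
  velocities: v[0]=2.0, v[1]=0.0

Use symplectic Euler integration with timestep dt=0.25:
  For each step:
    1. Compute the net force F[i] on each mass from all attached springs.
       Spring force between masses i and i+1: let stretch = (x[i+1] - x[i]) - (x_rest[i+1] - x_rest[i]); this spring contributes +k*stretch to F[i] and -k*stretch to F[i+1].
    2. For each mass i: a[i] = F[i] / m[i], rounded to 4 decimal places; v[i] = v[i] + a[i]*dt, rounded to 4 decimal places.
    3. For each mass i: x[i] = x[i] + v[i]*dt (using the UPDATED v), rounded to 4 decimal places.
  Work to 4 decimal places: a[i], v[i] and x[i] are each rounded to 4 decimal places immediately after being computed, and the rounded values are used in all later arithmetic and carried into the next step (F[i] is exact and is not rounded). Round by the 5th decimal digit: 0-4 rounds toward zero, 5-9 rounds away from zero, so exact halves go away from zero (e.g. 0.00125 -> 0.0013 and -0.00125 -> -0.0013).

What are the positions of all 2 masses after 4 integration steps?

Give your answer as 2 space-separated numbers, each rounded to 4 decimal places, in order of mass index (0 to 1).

Answer: 6.1961 8.8042

Derivation:
Step 0: x=[5.0000 8.0000] v=[2.0000 0.0000]
Step 1: x=[5.4375 8.0625] v=[1.7500 0.2500]
Step 2: x=[5.7891 8.2110] v=[1.4063 0.5938]
Step 3: x=[6.0421 8.4581] v=[1.0118 0.9883]
Step 4: x=[6.1961 8.8042] v=[0.6158 1.3843]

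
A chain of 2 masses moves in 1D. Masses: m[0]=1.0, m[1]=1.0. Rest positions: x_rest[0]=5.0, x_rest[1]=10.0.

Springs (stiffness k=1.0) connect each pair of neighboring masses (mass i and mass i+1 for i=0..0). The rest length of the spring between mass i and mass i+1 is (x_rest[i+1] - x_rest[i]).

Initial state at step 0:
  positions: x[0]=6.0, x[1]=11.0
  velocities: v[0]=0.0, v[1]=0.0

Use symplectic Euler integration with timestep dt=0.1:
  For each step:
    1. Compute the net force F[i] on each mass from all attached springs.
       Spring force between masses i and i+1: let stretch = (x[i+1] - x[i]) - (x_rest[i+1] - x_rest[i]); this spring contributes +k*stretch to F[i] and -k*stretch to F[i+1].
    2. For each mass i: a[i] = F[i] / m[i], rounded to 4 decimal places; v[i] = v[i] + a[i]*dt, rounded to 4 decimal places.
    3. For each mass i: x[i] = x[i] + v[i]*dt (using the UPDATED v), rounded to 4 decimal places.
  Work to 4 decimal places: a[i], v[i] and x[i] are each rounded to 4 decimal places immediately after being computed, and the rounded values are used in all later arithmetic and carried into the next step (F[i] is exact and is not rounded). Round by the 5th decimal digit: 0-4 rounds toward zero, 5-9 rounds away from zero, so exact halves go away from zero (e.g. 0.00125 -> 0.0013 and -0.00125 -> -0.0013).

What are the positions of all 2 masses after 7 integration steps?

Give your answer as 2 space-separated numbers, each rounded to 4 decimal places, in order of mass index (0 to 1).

Step 0: x=[6.0000 11.0000] v=[0.0000 0.0000]
Step 1: x=[6.0000 11.0000] v=[0.0000 0.0000]
Step 2: x=[6.0000 11.0000] v=[0.0000 0.0000]
Step 3: x=[6.0000 11.0000] v=[0.0000 0.0000]
Step 4: x=[6.0000 11.0000] v=[0.0000 0.0000]
Step 5: x=[6.0000 11.0000] v=[0.0000 0.0000]
Step 6: x=[6.0000 11.0000] v=[0.0000 0.0000]
Step 7: x=[6.0000 11.0000] v=[0.0000 0.0000]

Answer: 6.0000 11.0000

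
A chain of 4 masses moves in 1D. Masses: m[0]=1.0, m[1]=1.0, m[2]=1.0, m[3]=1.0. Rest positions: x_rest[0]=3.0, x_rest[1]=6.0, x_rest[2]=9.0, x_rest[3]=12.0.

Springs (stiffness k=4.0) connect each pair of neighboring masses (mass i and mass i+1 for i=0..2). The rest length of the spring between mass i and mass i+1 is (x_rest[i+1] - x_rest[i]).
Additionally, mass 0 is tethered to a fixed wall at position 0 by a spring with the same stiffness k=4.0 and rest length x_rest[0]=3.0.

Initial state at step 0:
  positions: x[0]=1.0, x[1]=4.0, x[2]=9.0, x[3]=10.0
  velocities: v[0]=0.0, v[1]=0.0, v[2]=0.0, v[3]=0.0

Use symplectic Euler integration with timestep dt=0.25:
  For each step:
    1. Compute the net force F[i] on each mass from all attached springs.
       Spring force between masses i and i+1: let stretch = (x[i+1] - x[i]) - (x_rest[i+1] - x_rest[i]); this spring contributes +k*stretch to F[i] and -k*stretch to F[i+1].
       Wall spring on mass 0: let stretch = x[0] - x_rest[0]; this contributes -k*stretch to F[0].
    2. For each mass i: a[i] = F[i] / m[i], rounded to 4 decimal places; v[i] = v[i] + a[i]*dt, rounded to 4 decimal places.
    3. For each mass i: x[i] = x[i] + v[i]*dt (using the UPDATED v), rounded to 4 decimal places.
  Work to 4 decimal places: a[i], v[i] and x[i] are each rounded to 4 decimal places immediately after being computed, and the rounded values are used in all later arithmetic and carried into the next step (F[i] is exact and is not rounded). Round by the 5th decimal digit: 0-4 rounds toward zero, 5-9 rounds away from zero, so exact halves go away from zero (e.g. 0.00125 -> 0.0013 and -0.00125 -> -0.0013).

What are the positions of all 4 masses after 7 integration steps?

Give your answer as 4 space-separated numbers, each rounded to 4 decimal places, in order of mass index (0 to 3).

Answer: 2.4811 6.3073 9.8859 10.1422

Derivation:
Step 0: x=[1.0000 4.0000 9.0000 10.0000] v=[0.0000 0.0000 0.0000 0.0000]
Step 1: x=[1.5000 4.5000 8.0000 10.5000] v=[2.0000 2.0000 -4.0000 2.0000]
Step 2: x=[2.3750 5.1250 6.7500 11.1250] v=[3.5000 2.5000 -5.0000 2.5000]
Step 3: x=[3.3438 5.4688 6.1875 11.4063] v=[3.8750 1.3750 -2.2500 1.1250]
Step 4: x=[4.0079 5.4610 6.7500 11.1329] v=[2.6562 -0.0313 2.2501 -1.0938]
Step 5: x=[4.0333 5.4122 8.0860 10.5137] v=[0.1014 -0.1954 5.3440 -2.4767]
Step 6: x=[3.3951 5.6871 9.3605 10.0376] v=[-2.5530 1.0995 5.0979 -1.9044]
Step 7: x=[2.4811 6.3073 9.8859 10.1422] v=[-3.6561 2.4809 2.1016 0.4185]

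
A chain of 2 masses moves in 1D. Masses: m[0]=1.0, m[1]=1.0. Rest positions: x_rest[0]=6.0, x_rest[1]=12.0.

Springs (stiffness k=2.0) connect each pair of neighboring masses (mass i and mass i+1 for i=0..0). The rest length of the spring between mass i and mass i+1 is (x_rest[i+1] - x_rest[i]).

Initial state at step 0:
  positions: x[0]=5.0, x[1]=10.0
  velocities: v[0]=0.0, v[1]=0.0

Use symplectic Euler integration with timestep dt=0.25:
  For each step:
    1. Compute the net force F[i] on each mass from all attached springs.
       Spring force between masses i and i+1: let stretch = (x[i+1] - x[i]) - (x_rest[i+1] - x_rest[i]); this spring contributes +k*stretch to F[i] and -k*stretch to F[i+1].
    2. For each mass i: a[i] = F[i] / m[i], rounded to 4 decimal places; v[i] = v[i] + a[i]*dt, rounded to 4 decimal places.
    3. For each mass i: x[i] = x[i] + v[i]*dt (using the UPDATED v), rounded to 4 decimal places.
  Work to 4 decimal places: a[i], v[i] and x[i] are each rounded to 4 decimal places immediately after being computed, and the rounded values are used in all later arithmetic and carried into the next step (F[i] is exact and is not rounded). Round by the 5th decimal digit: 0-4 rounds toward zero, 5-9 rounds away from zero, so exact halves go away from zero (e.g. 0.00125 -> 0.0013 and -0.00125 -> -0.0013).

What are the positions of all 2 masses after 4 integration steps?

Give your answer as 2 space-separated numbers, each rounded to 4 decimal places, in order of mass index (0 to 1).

Answer: 4.1661 10.8341

Derivation:
Step 0: x=[5.0000 10.0000] v=[0.0000 0.0000]
Step 1: x=[4.8750 10.1250] v=[-0.5000 0.5000]
Step 2: x=[4.6563 10.3438] v=[-0.8750 0.8750]
Step 3: x=[4.3985 10.6016] v=[-1.0313 1.0313]
Step 4: x=[4.1661 10.8341] v=[-0.9298 0.9298]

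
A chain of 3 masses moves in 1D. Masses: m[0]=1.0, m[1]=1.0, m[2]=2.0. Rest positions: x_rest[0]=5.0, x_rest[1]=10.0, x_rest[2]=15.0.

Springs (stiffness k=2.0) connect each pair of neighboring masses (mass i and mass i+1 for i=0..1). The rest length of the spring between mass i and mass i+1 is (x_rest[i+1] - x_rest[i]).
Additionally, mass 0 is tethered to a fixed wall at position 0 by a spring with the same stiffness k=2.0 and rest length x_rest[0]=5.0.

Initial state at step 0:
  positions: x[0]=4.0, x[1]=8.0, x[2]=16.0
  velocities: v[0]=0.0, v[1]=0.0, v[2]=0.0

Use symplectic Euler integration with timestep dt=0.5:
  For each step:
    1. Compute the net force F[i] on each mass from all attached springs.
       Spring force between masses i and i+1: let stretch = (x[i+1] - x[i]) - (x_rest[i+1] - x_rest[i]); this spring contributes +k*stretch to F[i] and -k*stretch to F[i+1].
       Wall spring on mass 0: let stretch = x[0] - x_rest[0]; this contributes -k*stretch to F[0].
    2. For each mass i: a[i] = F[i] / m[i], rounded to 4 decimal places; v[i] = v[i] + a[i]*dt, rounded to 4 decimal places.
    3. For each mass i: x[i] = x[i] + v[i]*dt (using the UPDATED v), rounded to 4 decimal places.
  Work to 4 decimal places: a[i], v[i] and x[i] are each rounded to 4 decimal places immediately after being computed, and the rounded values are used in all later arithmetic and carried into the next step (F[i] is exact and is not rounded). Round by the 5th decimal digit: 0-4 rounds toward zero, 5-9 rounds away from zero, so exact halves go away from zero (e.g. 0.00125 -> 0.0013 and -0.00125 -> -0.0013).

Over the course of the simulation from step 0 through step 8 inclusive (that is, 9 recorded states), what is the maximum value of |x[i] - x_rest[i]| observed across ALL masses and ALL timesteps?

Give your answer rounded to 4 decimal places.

Answer: 2.5822

Derivation:
Step 0: x=[4.0000 8.0000 16.0000] v=[0.0000 0.0000 0.0000]
Step 1: x=[4.0000 10.0000 15.2500] v=[0.0000 4.0000 -1.5000]
Step 2: x=[5.0000 11.6250 14.4375] v=[2.0000 3.2500 -1.6250]
Step 3: x=[6.8125 11.3438 14.1719] v=[3.6250 -0.5625 -0.5313]
Step 4: x=[7.4844 10.2110 14.4493] v=[1.3438 -2.2657 0.5547]
Step 5: x=[5.7774 9.8340 14.9171] v=[-3.4140 -0.7540 0.9356]
Step 6: x=[3.2100 9.9703 15.3642] v=[-5.1348 0.2725 0.8941]
Step 7: x=[2.4178 9.4234 15.7128] v=[-1.5845 -1.0939 0.6972]
Step 8: x=[3.9195 8.5184 15.7391] v=[3.0033 -1.8101 0.0525]
Max displacement = 2.5822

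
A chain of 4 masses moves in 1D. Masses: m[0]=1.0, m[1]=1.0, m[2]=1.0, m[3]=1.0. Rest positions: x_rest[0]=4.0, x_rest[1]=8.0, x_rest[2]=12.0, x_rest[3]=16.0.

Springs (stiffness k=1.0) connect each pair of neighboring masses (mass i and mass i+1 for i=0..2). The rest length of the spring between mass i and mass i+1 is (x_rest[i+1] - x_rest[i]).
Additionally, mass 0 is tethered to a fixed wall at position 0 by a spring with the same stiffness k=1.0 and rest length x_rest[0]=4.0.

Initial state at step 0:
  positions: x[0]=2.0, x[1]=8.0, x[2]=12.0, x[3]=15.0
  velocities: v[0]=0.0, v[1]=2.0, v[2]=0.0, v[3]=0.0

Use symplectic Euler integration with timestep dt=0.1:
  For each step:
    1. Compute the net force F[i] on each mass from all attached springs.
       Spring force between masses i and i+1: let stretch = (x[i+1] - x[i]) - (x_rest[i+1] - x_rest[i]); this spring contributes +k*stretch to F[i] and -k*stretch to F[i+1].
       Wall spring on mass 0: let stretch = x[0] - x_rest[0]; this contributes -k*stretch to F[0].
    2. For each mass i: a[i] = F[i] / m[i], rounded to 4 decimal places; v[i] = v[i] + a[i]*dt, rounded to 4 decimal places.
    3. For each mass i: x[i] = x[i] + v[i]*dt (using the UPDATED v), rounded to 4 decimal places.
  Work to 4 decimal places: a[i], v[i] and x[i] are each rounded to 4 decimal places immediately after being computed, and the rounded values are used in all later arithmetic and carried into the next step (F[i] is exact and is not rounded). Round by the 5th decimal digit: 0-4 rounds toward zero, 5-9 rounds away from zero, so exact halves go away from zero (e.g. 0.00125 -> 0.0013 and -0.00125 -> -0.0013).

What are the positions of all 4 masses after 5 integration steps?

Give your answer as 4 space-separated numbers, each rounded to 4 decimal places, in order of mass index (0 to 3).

Answer: 2.6042 8.6464 11.8919 15.1435

Derivation:
Step 0: x=[2.0000 8.0000 12.0000 15.0000] v=[0.0000 2.0000 0.0000 0.0000]
Step 1: x=[2.0400 8.1800 11.9900 15.0100] v=[0.4000 1.8000 -0.1000 0.1000]
Step 2: x=[2.1210 8.3367 11.9721 15.0298] v=[0.8100 1.5670 -0.1790 0.1980]
Step 3: x=[2.2430 8.4676 11.9484 15.0590] v=[1.2195 1.3090 -0.2368 0.2922]
Step 4: x=[2.4048 8.5711 11.9210 15.0971] v=[1.6177 1.0346 -0.2738 0.3811]
Step 5: x=[2.6042 8.6464 11.8919 15.1435] v=[1.9939 0.7530 -0.2912 0.4635]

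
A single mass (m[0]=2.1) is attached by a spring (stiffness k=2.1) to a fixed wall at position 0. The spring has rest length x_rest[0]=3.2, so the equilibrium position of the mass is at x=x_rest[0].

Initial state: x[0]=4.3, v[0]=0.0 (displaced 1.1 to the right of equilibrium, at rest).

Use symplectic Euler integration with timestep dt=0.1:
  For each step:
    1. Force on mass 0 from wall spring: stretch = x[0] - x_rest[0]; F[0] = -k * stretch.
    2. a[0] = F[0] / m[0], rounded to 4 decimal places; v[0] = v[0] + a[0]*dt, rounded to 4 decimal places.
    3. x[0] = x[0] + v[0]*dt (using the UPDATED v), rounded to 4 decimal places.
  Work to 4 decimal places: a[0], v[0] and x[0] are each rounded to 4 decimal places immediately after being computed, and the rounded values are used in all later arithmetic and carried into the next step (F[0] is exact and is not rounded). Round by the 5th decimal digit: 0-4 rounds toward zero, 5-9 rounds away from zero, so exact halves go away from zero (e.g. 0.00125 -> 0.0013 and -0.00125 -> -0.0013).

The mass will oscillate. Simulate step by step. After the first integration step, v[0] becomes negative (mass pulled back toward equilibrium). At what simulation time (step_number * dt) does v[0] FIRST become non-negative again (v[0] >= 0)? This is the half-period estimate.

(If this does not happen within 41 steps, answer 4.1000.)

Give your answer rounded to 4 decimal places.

Step 0: x=[4.3000] v=[0.0000]
Step 1: x=[4.2890] v=[-0.1100]
Step 2: x=[4.2671] v=[-0.2189]
Step 3: x=[4.2345] v=[-0.3256]
Step 4: x=[4.1916] v=[-0.4291]
Step 5: x=[4.1388] v=[-0.5283]
Step 6: x=[4.0766] v=[-0.6222]
Step 7: x=[4.0056] v=[-0.7099]
Step 8: x=[3.9266] v=[-0.7905]
Step 9: x=[3.8403] v=[-0.8632]
Step 10: x=[3.7476] v=[-0.9272]
Step 11: x=[3.6494] v=[-0.9820]
Step 12: x=[3.5467] v=[-1.0269]
Step 13: x=[3.4405] v=[-1.0616]
Step 14: x=[3.3319] v=[-1.0857]
Step 15: x=[3.2220] v=[-1.0989]
Step 16: x=[3.1119] v=[-1.1011]
Step 17: x=[3.0027] v=[-1.0923]
Step 18: x=[2.8954] v=[-1.0726]
Step 19: x=[2.7912] v=[-1.0421]
Step 20: x=[2.6911] v=[-1.0012]
Step 21: x=[2.5961] v=[-0.9503]
Step 22: x=[2.5071] v=[-0.8899]
Step 23: x=[2.4250] v=[-0.8206]
Step 24: x=[2.3507] v=[-0.7431]
Step 25: x=[2.2849] v=[-0.6582]
Step 26: x=[2.2282] v=[-0.5667]
Step 27: x=[2.1813] v=[-0.4695]
Step 28: x=[2.1445] v=[-0.3676]
Step 29: x=[2.1183] v=[-0.2621]
Step 30: x=[2.1029] v=[-0.1539]
Step 31: x=[2.0985] v=[-0.0442]
Step 32: x=[2.1051] v=[0.0660]
First v>=0 after going negative at step 32, time=3.2000

Answer: 3.2000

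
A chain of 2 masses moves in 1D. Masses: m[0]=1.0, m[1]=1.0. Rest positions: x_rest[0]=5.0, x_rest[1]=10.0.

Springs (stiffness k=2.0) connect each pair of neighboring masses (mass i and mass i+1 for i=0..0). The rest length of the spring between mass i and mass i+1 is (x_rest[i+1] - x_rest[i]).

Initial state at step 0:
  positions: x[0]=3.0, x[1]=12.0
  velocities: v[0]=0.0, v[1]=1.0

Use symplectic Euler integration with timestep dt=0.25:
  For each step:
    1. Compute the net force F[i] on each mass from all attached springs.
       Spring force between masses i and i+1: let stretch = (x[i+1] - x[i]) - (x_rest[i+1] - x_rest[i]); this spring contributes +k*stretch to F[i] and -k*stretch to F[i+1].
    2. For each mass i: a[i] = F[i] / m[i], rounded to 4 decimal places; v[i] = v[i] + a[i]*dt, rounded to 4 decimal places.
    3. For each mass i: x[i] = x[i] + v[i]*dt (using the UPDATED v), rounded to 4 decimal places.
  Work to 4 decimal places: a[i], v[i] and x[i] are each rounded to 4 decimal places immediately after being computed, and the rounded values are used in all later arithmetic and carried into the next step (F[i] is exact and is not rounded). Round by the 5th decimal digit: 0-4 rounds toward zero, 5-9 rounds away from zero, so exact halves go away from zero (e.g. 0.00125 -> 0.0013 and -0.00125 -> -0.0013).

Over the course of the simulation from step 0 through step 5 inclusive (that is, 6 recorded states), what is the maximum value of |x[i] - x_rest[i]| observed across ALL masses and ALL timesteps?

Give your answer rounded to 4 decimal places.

Answer: 2.4078

Derivation:
Step 0: x=[3.0000 12.0000] v=[0.0000 1.0000]
Step 1: x=[3.5000 11.7500] v=[2.0000 -1.0000]
Step 2: x=[4.4063 11.0938] v=[3.6250 -2.6250]
Step 3: x=[5.5235 10.2266] v=[4.4688 -3.4688]
Step 4: x=[6.6036 9.3965] v=[4.3204 -3.3204]
Step 5: x=[7.4078 8.8423] v=[3.2169 -2.2169]
Max displacement = 2.4078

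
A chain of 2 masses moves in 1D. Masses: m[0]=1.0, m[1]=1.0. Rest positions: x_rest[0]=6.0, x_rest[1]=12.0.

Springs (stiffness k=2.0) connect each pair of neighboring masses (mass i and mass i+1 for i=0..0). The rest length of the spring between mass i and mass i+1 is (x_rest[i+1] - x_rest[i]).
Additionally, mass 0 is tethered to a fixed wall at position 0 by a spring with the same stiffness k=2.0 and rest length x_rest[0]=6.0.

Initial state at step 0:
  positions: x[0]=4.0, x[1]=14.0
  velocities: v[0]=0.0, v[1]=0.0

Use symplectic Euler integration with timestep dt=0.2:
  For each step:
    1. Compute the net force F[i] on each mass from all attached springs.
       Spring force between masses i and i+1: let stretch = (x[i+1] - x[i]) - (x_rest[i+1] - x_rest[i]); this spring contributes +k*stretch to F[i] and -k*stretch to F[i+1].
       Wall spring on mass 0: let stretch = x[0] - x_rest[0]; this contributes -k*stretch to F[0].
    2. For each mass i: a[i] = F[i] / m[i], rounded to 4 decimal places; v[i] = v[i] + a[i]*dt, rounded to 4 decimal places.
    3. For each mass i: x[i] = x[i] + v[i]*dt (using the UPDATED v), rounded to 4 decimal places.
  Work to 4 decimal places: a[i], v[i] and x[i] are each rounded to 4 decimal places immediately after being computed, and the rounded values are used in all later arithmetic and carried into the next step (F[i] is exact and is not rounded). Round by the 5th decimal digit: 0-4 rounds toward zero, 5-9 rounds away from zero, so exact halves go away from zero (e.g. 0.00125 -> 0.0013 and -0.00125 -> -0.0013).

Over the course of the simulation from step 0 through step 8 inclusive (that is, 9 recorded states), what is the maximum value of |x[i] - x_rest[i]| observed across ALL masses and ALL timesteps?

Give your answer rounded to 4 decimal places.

Answer: 2.5258

Derivation:
Step 0: x=[4.0000 14.0000] v=[0.0000 0.0000]
Step 1: x=[4.4800 13.6800] v=[2.4000 -1.6000]
Step 2: x=[5.3376 13.1040] v=[4.2880 -2.8800]
Step 3: x=[6.3895 12.3867] v=[5.2595 -3.5866]
Step 4: x=[7.4100 11.6696] v=[5.1026 -3.5855]
Step 5: x=[8.1785 11.0917] v=[3.8424 -2.8893]
Step 6: x=[8.5258 10.7608] v=[1.7363 -1.6546]
Step 7: x=[8.3698 10.7311] v=[-0.7800 -0.1486]
Step 8: x=[7.7331 10.9925] v=[-3.1834 1.3069]
Max displacement = 2.5258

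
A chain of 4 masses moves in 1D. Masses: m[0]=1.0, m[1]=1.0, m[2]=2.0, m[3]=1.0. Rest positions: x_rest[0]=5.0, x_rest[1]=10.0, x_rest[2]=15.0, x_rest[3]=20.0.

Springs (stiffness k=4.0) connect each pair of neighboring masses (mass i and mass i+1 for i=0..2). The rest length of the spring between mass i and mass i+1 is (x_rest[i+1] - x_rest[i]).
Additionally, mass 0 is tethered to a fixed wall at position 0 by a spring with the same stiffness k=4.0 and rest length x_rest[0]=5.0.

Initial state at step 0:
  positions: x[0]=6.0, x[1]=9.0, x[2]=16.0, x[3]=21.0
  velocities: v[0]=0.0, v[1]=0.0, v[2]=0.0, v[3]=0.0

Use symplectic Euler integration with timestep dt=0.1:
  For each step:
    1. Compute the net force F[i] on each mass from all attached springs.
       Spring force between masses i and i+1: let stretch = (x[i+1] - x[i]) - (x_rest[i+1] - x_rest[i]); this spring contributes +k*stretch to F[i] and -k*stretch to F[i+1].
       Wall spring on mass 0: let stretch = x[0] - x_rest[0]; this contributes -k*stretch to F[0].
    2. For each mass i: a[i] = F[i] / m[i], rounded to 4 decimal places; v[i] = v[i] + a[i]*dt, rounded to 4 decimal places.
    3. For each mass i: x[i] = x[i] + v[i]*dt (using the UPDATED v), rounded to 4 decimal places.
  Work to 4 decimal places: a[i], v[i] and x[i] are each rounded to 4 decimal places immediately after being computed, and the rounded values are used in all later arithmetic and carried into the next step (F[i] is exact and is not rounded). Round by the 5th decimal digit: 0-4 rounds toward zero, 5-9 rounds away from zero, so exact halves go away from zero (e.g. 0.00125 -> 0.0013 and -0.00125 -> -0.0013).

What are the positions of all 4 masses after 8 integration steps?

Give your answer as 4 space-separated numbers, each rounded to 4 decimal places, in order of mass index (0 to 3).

Step 0: x=[6.0000 9.0000 16.0000 21.0000] v=[0.0000 0.0000 0.0000 0.0000]
Step 1: x=[5.8800 9.1600 15.9600 21.0000] v=[-1.2000 1.6000 -0.4000 0.0000]
Step 2: x=[5.6560 9.4608 15.8848 20.9984] v=[-2.2400 3.0080 -0.7520 -0.0160]
Step 3: x=[5.3580 9.8664 15.7834 20.9923] v=[-2.9805 4.0557 -1.0141 -0.0614]
Step 4: x=[5.0260 10.3283 15.6678 20.9778] v=[-3.3203 4.6191 -1.1557 -0.1450]
Step 5: x=[4.7050 10.7917 15.5516 20.9509] v=[-3.2098 4.6340 -1.1616 -0.2690]
Step 6: x=[4.4393 11.2020 15.4482 20.9080] v=[-2.6571 4.1033 -1.0337 -0.4287]
Step 7: x=[4.2665 11.5117 15.3691 20.8467] v=[-1.7277 3.0967 -0.7910 -0.6126]
Step 8: x=[4.2129 11.6859 15.3224 20.7663] v=[-0.5362 1.7416 -0.4670 -0.8036]

Answer: 4.2129 11.6859 15.3224 20.7663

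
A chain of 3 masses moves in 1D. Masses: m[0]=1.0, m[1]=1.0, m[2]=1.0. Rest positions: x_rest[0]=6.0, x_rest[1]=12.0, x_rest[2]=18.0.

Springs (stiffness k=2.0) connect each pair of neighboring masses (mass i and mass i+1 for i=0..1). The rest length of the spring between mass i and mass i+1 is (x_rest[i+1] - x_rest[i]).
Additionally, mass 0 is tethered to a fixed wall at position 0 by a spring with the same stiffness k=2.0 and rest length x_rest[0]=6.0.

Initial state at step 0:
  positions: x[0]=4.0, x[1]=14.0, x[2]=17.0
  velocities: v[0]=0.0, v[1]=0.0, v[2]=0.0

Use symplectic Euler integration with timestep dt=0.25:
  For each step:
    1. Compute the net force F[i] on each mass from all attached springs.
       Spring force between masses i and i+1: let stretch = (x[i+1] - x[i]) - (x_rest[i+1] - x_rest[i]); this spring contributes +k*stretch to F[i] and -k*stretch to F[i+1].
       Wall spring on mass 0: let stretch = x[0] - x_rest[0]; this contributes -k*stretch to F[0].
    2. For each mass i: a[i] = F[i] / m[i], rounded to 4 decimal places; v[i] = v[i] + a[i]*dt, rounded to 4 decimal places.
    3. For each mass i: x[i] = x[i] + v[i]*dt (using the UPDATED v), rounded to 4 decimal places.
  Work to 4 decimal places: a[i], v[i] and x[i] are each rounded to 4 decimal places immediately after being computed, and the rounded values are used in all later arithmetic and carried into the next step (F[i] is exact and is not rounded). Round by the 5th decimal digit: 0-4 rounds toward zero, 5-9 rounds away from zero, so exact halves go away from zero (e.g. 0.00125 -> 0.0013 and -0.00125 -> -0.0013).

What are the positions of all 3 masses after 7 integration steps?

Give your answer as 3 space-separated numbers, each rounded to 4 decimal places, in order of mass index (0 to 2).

Step 0: x=[4.0000 14.0000 17.0000] v=[0.0000 0.0000 0.0000]
Step 1: x=[4.7500 13.1250 17.3750] v=[3.0000 -3.5000 1.5000]
Step 2: x=[5.9531 11.7344 17.9688] v=[4.8125 -5.5625 2.3750]
Step 3: x=[7.1348 10.4004 18.5333] v=[4.7266 -5.3360 2.2578]
Step 4: x=[7.8328 9.6748 18.8312] v=[2.7920 -2.9024 1.1914]
Step 5: x=[7.7820 9.8635 18.7345] v=[-0.2034 0.7548 -0.3868]
Step 6: x=[7.0186 10.9009 18.2789] v=[-3.0537 4.1496 -1.8223]
Step 7: x=[5.8631 12.3753 17.6511] v=[-4.6219 5.8975 -2.5113]

Answer: 5.8631 12.3753 17.6511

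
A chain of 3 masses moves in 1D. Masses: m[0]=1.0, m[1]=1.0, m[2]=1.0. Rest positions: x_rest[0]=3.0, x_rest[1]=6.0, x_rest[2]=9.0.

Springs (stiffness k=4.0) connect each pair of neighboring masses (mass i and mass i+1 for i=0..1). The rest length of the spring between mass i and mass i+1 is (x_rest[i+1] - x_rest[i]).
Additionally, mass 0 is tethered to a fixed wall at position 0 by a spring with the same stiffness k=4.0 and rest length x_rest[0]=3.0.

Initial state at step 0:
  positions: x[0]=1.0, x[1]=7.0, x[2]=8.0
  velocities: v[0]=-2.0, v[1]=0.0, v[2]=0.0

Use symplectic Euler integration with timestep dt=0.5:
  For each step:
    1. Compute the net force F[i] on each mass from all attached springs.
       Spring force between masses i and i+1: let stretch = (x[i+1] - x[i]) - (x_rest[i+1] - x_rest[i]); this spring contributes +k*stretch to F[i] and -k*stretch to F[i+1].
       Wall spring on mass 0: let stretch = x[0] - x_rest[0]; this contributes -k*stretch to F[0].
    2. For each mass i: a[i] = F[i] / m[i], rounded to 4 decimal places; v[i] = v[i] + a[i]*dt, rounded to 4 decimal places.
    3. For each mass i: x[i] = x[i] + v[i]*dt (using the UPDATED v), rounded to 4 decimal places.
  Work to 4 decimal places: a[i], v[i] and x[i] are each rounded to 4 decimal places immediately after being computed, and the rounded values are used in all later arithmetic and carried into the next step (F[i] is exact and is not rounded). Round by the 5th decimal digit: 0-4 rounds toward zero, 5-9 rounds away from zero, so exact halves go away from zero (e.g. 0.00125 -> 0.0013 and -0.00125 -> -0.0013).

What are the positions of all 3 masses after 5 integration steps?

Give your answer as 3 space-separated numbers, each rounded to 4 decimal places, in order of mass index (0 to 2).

Answer: 0.0000 9.0000 8.0000

Derivation:
Step 0: x=[1.0000 7.0000 8.0000] v=[-2.0000 0.0000 0.0000]
Step 1: x=[5.0000 2.0000 10.0000] v=[8.0000 -10.0000 4.0000]
Step 2: x=[1.0000 8.0000 7.0000] v=[-8.0000 12.0000 -6.0000]
Step 3: x=[3.0000 6.0000 8.0000] v=[4.0000 -4.0000 2.0000]
Step 4: x=[5.0000 3.0000 10.0000] v=[4.0000 -6.0000 4.0000]
Step 5: x=[0.0000 9.0000 8.0000] v=[-10.0000 12.0000 -4.0000]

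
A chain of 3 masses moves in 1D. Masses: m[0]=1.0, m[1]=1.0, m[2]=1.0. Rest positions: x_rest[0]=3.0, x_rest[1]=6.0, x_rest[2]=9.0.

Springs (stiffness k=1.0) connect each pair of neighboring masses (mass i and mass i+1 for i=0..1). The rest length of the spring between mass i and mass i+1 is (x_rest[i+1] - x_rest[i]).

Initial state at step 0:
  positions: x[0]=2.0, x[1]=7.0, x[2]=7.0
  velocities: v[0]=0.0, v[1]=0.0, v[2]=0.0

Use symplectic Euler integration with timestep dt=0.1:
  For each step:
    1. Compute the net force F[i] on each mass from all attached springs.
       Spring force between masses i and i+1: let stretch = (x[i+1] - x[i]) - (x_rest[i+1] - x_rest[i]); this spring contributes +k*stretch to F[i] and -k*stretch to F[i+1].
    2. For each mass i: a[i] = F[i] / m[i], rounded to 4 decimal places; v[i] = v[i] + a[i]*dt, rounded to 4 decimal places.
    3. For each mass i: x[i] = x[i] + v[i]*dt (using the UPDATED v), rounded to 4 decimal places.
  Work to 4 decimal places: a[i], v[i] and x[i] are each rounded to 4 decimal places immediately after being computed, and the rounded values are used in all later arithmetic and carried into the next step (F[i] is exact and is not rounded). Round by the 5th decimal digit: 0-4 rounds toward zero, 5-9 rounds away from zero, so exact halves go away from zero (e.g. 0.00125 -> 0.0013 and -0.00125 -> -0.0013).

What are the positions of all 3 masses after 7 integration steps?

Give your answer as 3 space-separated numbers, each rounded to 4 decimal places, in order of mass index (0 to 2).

Step 0: x=[2.0000 7.0000 7.0000] v=[0.0000 0.0000 0.0000]
Step 1: x=[2.0200 6.9500 7.0300] v=[0.2000 -0.5000 0.3000]
Step 2: x=[2.0593 6.8515 7.0892] v=[0.3930 -0.9850 0.5920]
Step 3: x=[2.1165 6.7075 7.1760] v=[0.5722 -1.4405 0.8682]
Step 4: x=[2.1896 6.5222 7.2881] v=[0.7313 -1.8528 1.1214]
Step 5: x=[2.2761 6.3013 7.4226] v=[0.8646 -2.2095 1.3448]
Step 6: x=[2.3728 6.0513 7.5759] v=[0.9671 -2.4999 1.5327]
Step 7: x=[2.4763 5.7798 7.7439] v=[1.0350 -2.7153 1.6802]

Answer: 2.4763 5.7798 7.7439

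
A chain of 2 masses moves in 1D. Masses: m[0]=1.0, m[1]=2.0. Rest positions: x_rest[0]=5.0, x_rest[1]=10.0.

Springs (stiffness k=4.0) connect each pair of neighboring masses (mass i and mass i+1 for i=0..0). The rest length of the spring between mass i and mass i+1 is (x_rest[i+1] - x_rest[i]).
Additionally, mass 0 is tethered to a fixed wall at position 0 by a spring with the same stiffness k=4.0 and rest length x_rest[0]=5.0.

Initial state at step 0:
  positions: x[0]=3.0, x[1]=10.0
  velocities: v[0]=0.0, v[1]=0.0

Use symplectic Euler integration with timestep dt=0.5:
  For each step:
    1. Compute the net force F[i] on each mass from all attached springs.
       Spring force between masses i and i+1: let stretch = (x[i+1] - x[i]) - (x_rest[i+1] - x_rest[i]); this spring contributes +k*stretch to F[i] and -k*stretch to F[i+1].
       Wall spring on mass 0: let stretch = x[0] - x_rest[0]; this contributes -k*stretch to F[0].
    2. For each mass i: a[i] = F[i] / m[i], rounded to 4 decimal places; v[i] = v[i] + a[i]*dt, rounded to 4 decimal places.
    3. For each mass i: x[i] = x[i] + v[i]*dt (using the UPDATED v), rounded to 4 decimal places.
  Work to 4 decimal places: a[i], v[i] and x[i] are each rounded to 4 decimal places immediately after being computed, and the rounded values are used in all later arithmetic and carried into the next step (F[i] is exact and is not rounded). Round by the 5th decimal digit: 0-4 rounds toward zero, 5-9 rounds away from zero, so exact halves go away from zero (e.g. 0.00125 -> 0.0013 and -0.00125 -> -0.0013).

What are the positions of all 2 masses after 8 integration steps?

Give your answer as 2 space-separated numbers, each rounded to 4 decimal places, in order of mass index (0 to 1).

Step 0: x=[3.0000 10.0000] v=[0.0000 0.0000]
Step 1: x=[7.0000 9.0000] v=[8.0000 -2.0000]
Step 2: x=[6.0000 9.5000] v=[-2.0000 1.0000]
Step 3: x=[2.5000 10.7500] v=[-7.0000 2.5000]
Step 4: x=[4.7500 10.3750] v=[4.5000 -0.7500]
Step 5: x=[7.8750 9.6875] v=[6.2500 -1.3750]
Step 6: x=[4.9375 10.5938] v=[-5.8750 1.8125]
Step 7: x=[2.7188 11.1719] v=[-4.4374 1.1562]
Step 8: x=[6.2344 10.0235] v=[7.0312 -2.2969]

Answer: 6.2344 10.0235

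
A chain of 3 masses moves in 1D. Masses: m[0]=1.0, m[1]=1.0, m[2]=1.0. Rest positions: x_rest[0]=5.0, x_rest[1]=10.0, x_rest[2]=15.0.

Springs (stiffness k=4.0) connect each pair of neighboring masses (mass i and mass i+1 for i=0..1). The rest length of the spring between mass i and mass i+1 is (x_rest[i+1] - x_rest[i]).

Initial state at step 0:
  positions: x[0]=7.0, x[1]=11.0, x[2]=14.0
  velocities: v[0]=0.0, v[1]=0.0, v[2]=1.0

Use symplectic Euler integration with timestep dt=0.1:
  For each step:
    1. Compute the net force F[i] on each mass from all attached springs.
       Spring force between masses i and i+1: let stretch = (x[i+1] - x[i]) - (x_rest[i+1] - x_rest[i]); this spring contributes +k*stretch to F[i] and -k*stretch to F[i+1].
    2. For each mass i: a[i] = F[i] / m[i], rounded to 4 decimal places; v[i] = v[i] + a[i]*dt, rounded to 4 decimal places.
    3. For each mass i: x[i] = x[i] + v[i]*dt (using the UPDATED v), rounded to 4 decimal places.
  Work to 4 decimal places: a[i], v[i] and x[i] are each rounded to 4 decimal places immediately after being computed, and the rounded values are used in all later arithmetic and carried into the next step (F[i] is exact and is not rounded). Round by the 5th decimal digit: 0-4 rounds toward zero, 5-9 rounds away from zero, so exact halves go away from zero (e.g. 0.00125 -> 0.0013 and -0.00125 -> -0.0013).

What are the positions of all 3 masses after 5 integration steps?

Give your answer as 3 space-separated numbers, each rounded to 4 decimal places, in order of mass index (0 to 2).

Answer: 6.4083 10.6229 15.4688

Derivation:
Step 0: x=[7.0000 11.0000 14.0000] v=[0.0000 0.0000 1.0000]
Step 1: x=[6.9600 10.9600 14.1800] v=[-0.4000 -0.4000 1.8000]
Step 2: x=[6.8800 10.8888 14.4312] v=[-0.8000 -0.7120 2.5120]
Step 3: x=[6.7604 10.7989 14.7407] v=[-1.1965 -0.8986 3.0950]
Step 4: x=[6.6023 10.7052 15.0925] v=[-1.5811 -0.9373 3.5183]
Step 5: x=[6.4083 10.6229 15.4688] v=[-1.9399 -0.8235 3.7634]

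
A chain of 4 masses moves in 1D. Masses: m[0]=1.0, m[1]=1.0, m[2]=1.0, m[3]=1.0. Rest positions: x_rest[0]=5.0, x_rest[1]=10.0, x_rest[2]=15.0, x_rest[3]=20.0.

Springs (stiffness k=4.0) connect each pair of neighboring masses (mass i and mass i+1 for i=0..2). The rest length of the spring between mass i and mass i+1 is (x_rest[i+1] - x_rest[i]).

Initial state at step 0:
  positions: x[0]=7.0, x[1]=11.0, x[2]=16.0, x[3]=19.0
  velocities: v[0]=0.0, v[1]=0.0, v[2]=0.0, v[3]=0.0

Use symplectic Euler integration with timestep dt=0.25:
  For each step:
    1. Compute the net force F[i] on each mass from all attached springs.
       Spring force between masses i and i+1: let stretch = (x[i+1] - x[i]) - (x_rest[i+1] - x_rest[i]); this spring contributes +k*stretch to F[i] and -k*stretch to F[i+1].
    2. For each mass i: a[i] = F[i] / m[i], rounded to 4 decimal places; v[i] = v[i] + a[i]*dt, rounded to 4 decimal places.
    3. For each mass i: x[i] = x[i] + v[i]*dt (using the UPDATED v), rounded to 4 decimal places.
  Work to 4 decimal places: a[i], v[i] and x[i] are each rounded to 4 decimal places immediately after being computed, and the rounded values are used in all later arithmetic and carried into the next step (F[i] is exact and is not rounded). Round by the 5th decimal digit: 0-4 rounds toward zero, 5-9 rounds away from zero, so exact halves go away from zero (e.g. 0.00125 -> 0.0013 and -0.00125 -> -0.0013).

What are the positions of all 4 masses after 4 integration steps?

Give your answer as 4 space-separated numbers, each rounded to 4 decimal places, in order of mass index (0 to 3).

Answer: 5.7109 10.6250 15.3438 21.3203

Derivation:
Step 0: x=[7.0000 11.0000 16.0000 19.0000] v=[0.0000 0.0000 0.0000 0.0000]
Step 1: x=[6.7500 11.2500 15.5000 19.5000] v=[-1.0000 1.0000 -2.0000 2.0000]
Step 2: x=[6.3750 11.4375 14.9375 20.2500] v=[-1.5000 0.7500 -2.2500 3.0000]
Step 3: x=[6.0156 11.2344 14.8281 20.9219] v=[-1.4375 -0.8125 -0.4375 2.6875]
Step 4: x=[5.7109 10.6250 15.3438 21.3203] v=[-1.2187 -2.4376 2.0626 1.5937]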